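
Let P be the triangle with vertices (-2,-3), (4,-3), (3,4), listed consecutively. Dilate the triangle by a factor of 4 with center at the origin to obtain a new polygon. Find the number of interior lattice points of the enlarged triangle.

321

By the shoelace formula, twice the signed area is |((-2)·(-3) − 4·(-3)) + (4·4 − 3·(-3)) + (3·(-3) − (-2)·4)| = 42, so the area is 21.
Along each edge there are gcd(|Δx|,|Δy|)+1 lattice points, so counting each shared vertex once the boundary has gcd(6,0) + gcd(1,7) + gcd(5,7) = 6+1+1 = 8.
Scaling by 4 multiplies the area by 4² = 16 (so the new area is 336) and multiplies the boundary lattice-point count by 4, giving 32.
By Pick's theorem, the interior count of the dilated polygon is 336 − 32/2 + 1 = 321.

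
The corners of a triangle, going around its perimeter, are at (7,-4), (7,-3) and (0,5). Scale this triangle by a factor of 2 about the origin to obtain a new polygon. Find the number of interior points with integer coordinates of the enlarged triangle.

By the shoelace formula, twice the signed area is |(7·(-3) − 7·(-4)) + (7·5 − 0·(-3)) + (0·(-4) − 7·5)| = 7, so the area is 3.5.
Along each edge there are gcd(|Δx|,|Δy|)+1 lattice points, so counting each shared vertex once the boundary has gcd(0,1) + gcd(7,8) + gcd(7,9) = 1+1+1 = 3.
Scaling by 2 multiplies the area by 2² = 4 (so the new area is 14) and multiplies the boundary lattice-point count by 2, giving 6.
By Pick's theorem, the interior count of the dilated polygon is 14 − 6/2 + 1 = 12.

12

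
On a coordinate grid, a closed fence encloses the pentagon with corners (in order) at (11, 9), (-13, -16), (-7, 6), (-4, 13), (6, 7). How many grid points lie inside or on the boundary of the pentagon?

227

The shoelace formula gives twice the area as |[11·(-16) − (-13)·9] + [(-13)·6 − (-7)·(-16)] + [(-7)·13 − (-4)·6] + [(-4)·7 − 6·13] + [6·9 − 11·7]| = 445, so the area is 445/2.
Along each edge there are gcd(|Δx|,|Δy|)+1 lattice points, so counting each shared vertex once the boundary has gcd(24,25) + gcd(6,22) + gcd(3,7) + gcd(10,6) + gcd(5,2) = 1+2+1+2+1 = 7.
Pick's theorem gives I = A − B/2 + 1 = 445/2 − 7/2 + 1 = 220, so the closed region contains I + B = 220 + 7 = 227 lattice points.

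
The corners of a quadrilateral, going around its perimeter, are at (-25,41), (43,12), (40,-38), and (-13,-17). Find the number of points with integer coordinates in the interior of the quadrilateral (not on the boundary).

3153

By the shoelace formula, twice the signed area is |[(-25)·12 − 43·41] + [43·(-38) − 40·12] + [40·(-17) − (-13)·(-38)] + [(-13)·41 − (-25)·(-17)]| = 6309, so the area is 6309/2.
Along each edge there are gcd(|Δx|,|Δy|)+1 lattice points, so counting each shared vertex once the boundary has gcd(68,29) + gcd(3,50) + gcd(53,21) + gcd(12,58) = 1+1+1+2 = 5.
By Pick's theorem A = I + B/2 − 1, so I = 6309/2 − 5/2 + 1 = 3153.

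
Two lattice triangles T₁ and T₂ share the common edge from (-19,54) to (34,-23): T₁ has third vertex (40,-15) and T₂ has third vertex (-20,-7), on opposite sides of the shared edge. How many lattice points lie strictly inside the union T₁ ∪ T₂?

The union is the simple quadrilateral with vertices (-19,54), (40,-15), (34,-23), (-20,-7) in order.
Using the shoelace formula, 2A = |((-19)·(-15) − 40·54) + (40·(-23) − 34·(-15)) + (34·(-7) − (-20)·(-23)) + ((-20)·54 − (-19)·(-7))| = 4196, so the area is 2098.
Summing gcd(|Δx|,|Δy|) over the edges gives the boundary count: gcd(59,69) + gcd(6,8) + gcd(54,16) + gcd(1,61) = 1+2+2+1 = 6.
By Pick's theorem I = A − B/2 + 1 = 2098 − 6/2 + 1 = 2096.

2096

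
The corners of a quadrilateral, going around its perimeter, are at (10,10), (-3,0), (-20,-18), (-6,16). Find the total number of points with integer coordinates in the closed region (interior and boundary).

Using the shoelace formula, 2A = |[10·0 − (-3)·10] + [(-3)·(-18) − (-20)·0] + [(-20)·16 − (-6)·(-18)] + [(-6)·10 − 10·16]| = 564, so the area is 282.
Along each edge there are gcd(|Δx|,|Δy|)+1 lattice points, so counting each shared vertex once the boundary has gcd(13,10) + gcd(17,18) + gcd(14,34) + gcd(16,6) = 1+1+2+2 = 6.
Pick's theorem gives I = A − B/2 + 1 = 282 − 6/2 + 1 = 280, so the closed region contains I + B = 280 + 6 = 286 lattice points.

286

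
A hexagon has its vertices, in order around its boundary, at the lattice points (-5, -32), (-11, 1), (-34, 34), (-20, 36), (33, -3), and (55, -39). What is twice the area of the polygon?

5446

By the shoelace formula, twice the signed area is |[(-5)·1 − (-11)·(-32)] + [(-11)·34 − (-34)·1] + [(-34)·36 − (-20)·34] + [(-20)·(-3) − 33·36] + [33·(-39) − 55·(-3)] + [55·(-32) − (-5)·(-39)]| = 5446, so the area is 2723.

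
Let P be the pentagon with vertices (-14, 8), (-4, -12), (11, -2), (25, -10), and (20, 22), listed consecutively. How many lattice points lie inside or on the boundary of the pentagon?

The shoelace formula gives twice the area as |[(-14)·(-12) − (-4)·8] + [(-4)·(-2) − 11·(-12)] + [11·(-10) − 25·(-2)] + [25·22 − 20·(-10)] + [20·8 − (-14)·22]| = 1498, so the area is 749.
Along each edge there are gcd(|Δx|,|Δy|)+1 lattice points, so counting each shared vertex once the boundary has gcd(10,20) + gcd(15,10) + gcd(14,8) + gcd(5,32) + gcd(34,14) = 10+5+2+1+2 = 20.
Pick's theorem gives I = A − B/2 + 1 = 749 − 20/2 + 1 = 740, so the closed region contains I + B = 740 + 20 = 760 lattice points.

760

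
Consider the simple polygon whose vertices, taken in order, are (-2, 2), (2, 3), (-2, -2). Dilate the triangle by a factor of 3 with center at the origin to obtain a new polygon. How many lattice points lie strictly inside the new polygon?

Using the shoelace formula, 2A = |[(-2)·3 − 2·2] + [2·(-2) − (-2)·3] + [(-2)·2 − (-2)·(-2)]| = 16, so the area is 8.
Along each edge there are gcd(|Δx|,|Δy|)+1 lattice points, so counting each shared vertex once the boundary has gcd(4,1) + gcd(4,5) + gcd(0,4) = 1+1+4 = 6.
Scaling by 3 multiplies the area by 3² = 9 (so the new area is 72) and multiplies the boundary lattice-point count by 3, giving 18.
By Pick's theorem, the interior count of the dilated polygon is 72 − 18/2 + 1 = 64.

64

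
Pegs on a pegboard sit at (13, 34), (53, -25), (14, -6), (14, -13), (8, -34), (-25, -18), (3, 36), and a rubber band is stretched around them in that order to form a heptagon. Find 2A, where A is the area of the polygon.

4771

Using the shoelace formula, 2A = |[13·(-25) − 53·34] + [53·(-6) − 14·(-25)] + [14·(-13) − 14·(-6)] + [14·(-34) − 8·(-13)] + [8·(-18) − (-25)·(-34)] + [(-25)·36 − 3·(-18)] + [3·34 − 13·36]| = 4771, so the area is 2385.5.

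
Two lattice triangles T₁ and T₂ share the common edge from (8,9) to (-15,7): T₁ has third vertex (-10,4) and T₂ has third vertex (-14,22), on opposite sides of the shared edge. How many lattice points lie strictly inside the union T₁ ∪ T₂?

The union is the simple quadrilateral with vertices (8,9), (-10,4), (-15,7), (-14,22) in order.
Using the shoelace formula, 2A = |(8·4 − (-10)·9) + ((-10)·7 − (-15)·4) + ((-15)·22 − (-14)·7) + ((-14)·9 − 8·22)| = 422, so the area is 211.
The number of boundary lattice points is Σ gcd(|Δx|,|Δy|) = gcd(18,5) + gcd(5,3) + gcd(1,15) + gcd(22,13) = 1+1+1+1 = 4.
By Pick's theorem I = A − B/2 + 1 = 211 − 4/2 + 1 = 210.

210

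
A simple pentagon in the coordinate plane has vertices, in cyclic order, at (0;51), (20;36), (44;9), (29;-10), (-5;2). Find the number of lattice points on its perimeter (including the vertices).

12

Summing gcd(|Δx|,|Δy|) over the edges gives the boundary count: gcd(20,15) + gcd(24,27) + gcd(15,19) + gcd(34,12) + gcd(5,49) = 5+3+1+2+1 = 12.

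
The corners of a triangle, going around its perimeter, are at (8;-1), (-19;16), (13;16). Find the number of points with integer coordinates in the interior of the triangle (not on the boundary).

Using the shoelace formula, 2A = |[8·16 − (-19)·(-1)] + [(-19)·16 − 13·16] + [13·(-1) − 8·16]| = 544, so the area is 272.
Summing gcd(|Δx|,|Δy|) over the edges gives the boundary count: gcd(27,17) + gcd(32,0) + gcd(5,17) = 1+32+1 = 34.
Pick's theorem gives I = A − B/2 + 1 = 272 − 34/2 + 1 = 256.

256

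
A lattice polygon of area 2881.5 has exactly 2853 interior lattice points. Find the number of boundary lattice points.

59

Pick's theorem gives A = I + B/2 − 1, so B = 2(A − I + 1) = 2(2881.5 − 2853 + 1) = 59.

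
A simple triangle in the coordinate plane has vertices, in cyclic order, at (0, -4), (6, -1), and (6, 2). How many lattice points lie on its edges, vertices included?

12

The number of boundary lattice points is Σ gcd(|Δx|,|Δy|) = gcd(6,3) + gcd(0,3) + gcd(6,6) = 3+3+6 = 12.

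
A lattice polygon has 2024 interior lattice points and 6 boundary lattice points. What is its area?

By Pick's theorem, A = I + B/2 − 1 = 2024 + 6/2 − 1 = 2026.

2026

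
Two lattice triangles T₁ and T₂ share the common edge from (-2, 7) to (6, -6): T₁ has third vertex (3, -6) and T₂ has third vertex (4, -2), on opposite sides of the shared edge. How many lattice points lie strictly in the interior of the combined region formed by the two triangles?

The union is the simple quadrilateral with vertices (-2, 7), (3, -6), (6, -6), (4, -2) in order.
The shoelace formula gives twice the area as |((-2)·(-6) − 3·7) + (3·(-6) − 6·(-6)) + (6·(-2) − 4·(-6)) + (4·7 − (-2)·(-2))| = 45, so the area is 22.5.
Along each edge there are gcd(|Δx|,|Δy|)+1 lattice points, so counting each shared vertex once the boundary has gcd(5,13) + gcd(3,0) + gcd(2,4) + gcd(6,9) = 1+3+2+3 = 9.
By Pick's theorem I = A − B/2 + 1 = 22.5 − 9/2 + 1 = 19.

19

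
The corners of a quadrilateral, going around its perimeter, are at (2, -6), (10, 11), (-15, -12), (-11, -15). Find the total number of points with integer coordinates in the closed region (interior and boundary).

161

The shoelace formula gives twice the area as |[2·11 − 10·(-6)] + [10·(-12) − (-15)·11] + [(-15)·(-15) − (-11)·(-12)] + [(-11)·(-6) − 2·(-15)]| = 316, so the area is 158.
Along each edge there are gcd(|Δx|,|Δy|)+1 lattice points, so counting each shared vertex once the boundary has gcd(8,17) + gcd(25,23) + gcd(4,3) + gcd(13,9) = 1+1+1+1 = 4.
Pick's theorem gives I = A − B/2 + 1 = 158 − 4/2 + 1 = 157, so the closed region contains I + B = 157 + 4 = 161 lattice points.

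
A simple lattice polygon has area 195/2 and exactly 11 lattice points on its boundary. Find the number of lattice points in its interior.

93

Pick's theorem A = I + B/2 − 1 rearranges to I = A − B/2 + 1 = 195/2 − 11/2 + 1 = 93.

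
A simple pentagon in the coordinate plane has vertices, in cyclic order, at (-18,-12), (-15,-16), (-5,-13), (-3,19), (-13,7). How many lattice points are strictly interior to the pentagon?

296

Using the shoelace formula, 2A = |((-18)·(-16) − (-15)·(-12)) + ((-15)·(-13) − (-5)·(-16)) + ((-5)·19 − (-3)·(-13)) + ((-3)·7 − (-13)·19) + ((-13)·(-12) − (-18)·7)| = 597, so the area is 597/2.
The number of boundary lattice points is Σ gcd(|Δx|,|Δy|) = gcd(3,4) + gcd(10,3) + gcd(2,32) + gcd(10,12) + gcd(5,19) = 1+1+2+2+1 = 7.
Pick's theorem gives I = A − B/2 + 1 = 597/2 − 7/2 + 1 = 296.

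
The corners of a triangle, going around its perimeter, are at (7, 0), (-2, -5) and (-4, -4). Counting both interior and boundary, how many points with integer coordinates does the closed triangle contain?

12

By the shoelace formula, twice the signed area is |(7·(-5) − (-2)·0) + ((-2)·(-4) − (-4)·(-5)) + ((-4)·0 − 7·(-4))| = 19, so the area is 9.5.
The number of boundary lattice points is Σ gcd(|Δx|,|Δy|) = gcd(9,5) + gcd(2,1) + gcd(11,4) = 1+1+1 = 3.
Pick's theorem gives I = A − B/2 + 1 = 9.5 − 3/2 + 1 = 9, so the closed region contains I + B = 9 + 3 = 12 lattice points.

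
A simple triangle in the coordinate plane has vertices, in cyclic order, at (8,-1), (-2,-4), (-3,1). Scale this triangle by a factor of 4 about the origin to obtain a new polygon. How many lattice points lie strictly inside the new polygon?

By the shoelace formula, twice the signed area is |[8·(-4) − (-2)·(-1)] + [(-2)·1 − (-3)·(-4)] + [(-3)·(-1) − 8·1]| = 53, so the area is 26.5.
Along each edge there are gcd(|Δx|,|Δy|)+1 lattice points, so counting each shared vertex once the boundary has gcd(10,3) + gcd(1,5) + gcd(11,2) = 1+1+1 = 3.
Scaling by 4 multiplies the area by 4² = 16 (so the new area is 424) and multiplies the boundary lattice-point count by 4, giving 12.
By Pick's theorem, the interior count of the dilated polygon is 424 − 12/2 + 1 = 419.

419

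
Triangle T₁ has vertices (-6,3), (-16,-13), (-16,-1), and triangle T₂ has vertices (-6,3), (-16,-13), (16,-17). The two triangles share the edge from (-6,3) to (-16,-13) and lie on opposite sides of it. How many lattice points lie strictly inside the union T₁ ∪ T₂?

327

The union is the simple quadrilateral with vertices (-6,3), (-16,-1), (-16,-13), (16,-17) in order.
The shoelace formula gives twice the area as |((-6)·(-1) − (-16)·3) + ((-16)·(-13) − (-16)·(-1)) + ((-16)·(-17) − 16·(-13)) + (16·3 − (-6)·(-17))| = 672, so the area is 336.
Summing gcd(|Δx|,|Δy|) over the edges gives the boundary count: gcd(10,4) + gcd(0,12) + gcd(32,4) + gcd(22,20) = 2+12+4+2 = 20.
By Pick's theorem I = A − B/2 + 1 = 336 − 20/2 + 1 = 327.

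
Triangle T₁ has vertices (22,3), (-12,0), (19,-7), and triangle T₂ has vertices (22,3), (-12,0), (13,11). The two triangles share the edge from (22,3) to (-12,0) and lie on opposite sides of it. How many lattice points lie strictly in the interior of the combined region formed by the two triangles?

The union is the simple quadrilateral with vertices (22,3), (19,-7), (-12,0), (13,11) in order.
By the shoelace formula, twice the signed area is |(22·(-7) − 19·3) + (19·0 − (-12)·(-7)) + ((-12)·11 − 13·0) + (13·3 − 22·11)| = 630, so the area is 315.
The number of boundary lattice points is Σ gcd(|Δx|,|Δy|) = gcd(3,10) + gcd(31,7) + gcd(25,11) + gcd(9,8) = 1+1+1+1 = 4.
By Pick's theorem I = A − B/2 + 1 = 315 − 4/2 + 1 = 314.

314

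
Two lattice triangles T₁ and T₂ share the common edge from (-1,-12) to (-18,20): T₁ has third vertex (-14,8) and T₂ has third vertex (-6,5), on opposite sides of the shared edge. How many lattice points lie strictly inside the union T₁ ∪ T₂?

99

The union is the simple quadrilateral with vertices (-1,-12), (-14,8), (-18,20), (-6,5) in order.
Using the shoelace formula, 2A = |[(-1)·8 − (-14)·(-12)] + [(-14)·20 − (-18)·8] + [(-18)·5 − (-6)·20] + [(-6)·(-12) − (-1)·5]| = 205, so the area is 205/2.
Summing gcd(|Δx|,|Δy|) over the edges gives the boundary count: gcd(13,20) + gcd(4,12) + gcd(12,15) + gcd(5,17) = 1+4+3+1 = 9.
By Pick's theorem I = A − B/2 + 1 = 205/2 − 9/2 + 1 = 99.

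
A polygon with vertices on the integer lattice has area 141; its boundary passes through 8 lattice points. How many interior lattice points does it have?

138

Pick's theorem A = I + B/2 − 1 rearranges to I = A − B/2 + 1 = 141 − 8/2 + 1 = 138.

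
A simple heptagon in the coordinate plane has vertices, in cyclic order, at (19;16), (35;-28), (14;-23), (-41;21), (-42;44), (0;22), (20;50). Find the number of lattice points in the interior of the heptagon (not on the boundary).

Using the shoelace formula, 2A = |[19·(-28) − 35·16] + [35·(-23) − 14·(-28)] + [14·21 − (-41)·(-23)] + [(-41)·44 − (-42)·21] + [(-42)·22 − 0·44] + [0·50 − 20·22] + [20·16 − 19·50]| = 5070, so the area is 2535.
Summing gcd(|Δx|,|Δy|) over the edges gives the boundary count: gcd(16,44) + gcd(21,5) + gcd(55,44) + gcd(1,23) + gcd(42,22) + gcd(20,28) + gcd(1,34) = 4+1+11+1+2+4+1 = 24.
Pick's theorem gives I = A − B/2 + 1 = 2535 − 24/2 + 1 = 2524.

2524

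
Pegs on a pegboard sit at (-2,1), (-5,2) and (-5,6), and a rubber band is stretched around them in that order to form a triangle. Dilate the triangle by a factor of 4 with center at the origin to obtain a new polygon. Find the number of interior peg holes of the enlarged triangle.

85

The shoelace formula gives twice the area as |((-2)·2 − (-5)·1) + ((-5)·6 − (-5)·2) + ((-5)·1 − (-2)·6)| = 12, so the area is 6.
Summing gcd(|Δx|,|Δy|) over the edges gives the boundary count: gcd(3,1) + gcd(0,4) + gcd(3,5) = 1+4+1 = 6.
Scaling by 4 multiplies the area by 4² = 16 (so the new area is 96) and multiplies the boundary lattice-point count by 4, giving 24.
By Pick's theorem, the interior count of the dilated polygon is 96 − 24/2 + 1 = 85.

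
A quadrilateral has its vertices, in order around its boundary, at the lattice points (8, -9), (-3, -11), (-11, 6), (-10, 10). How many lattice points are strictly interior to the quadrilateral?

By the shoelace formula, twice the signed area is |[8·(-11) − (-3)·(-9)] + [(-3)·6 − (-11)·(-11)] + [(-11)·10 − (-10)·6] + [(-10)·(-9) − 8·10]| = 294, so the area is 147.
Along each edge there are gcd(|Δx|,|Δy|)+1 lattice points, so counting each shared vertex once the boundary has gcd(11,2) + gcd(8,17) + gcd(1,4) + gcd(18,19) = 1+1+1+1 = 4.
Pick's theorem gives I = A − B/2 + 1 = 147 − 4/2 + 1 = 146.

146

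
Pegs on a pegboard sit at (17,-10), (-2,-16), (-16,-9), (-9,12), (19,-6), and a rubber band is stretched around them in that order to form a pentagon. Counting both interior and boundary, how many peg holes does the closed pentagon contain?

543

By the shoelace formula, twice the signed area is |[17·(-16) − (-2)·(-10)] + [(-2)·(-9) − (-16)·(-16)] + [(-16)·12 − (-9)·(-9)] + [(-9)·(-6) − 19·12] + [19·(-10) − 17·(-6)]| = 1065, so the area is 532.5.
Summing gcd(|Δx|,|Δy|) over the edges gives the boundary count: gcd(19,6) + gcd(14,7) + gcd(7,21) + gcd(28,18) + gcd(2,4) = 1+7+7+2+2 = 19.
Pick's theorem gives I = A − B/2 + 1 = 532.5 − 19/2 + 1 = 524, so the closed region contains I + B = 524 + 19 = 543 lattice points.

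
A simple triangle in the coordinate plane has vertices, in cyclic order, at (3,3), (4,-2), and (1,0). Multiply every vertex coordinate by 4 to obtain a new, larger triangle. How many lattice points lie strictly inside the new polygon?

99

Using the shoelace formula, 2A = |[3·(-2) − 4·3] + [4·0 − 1·(-2)] + [1·3 − 3·0]| = 13, so the area is 6.5.
Along each edge there are gcd(|Δx|,|Δy|)+1 lattice points, so counting each shared vertex once the boundary has gcd(1,5) + gcd(3,2) + gcd(2,3) = 1+1+1 = 3.
Scaling by 4 multiplies the area by 4² = 16 (so the new area is 104) and multiplies the boundary lattice-point count by 4, giving 12.
By Pick's theorem, the interior count of the dilated polygon is 104 − 12/2 + 1 = 99.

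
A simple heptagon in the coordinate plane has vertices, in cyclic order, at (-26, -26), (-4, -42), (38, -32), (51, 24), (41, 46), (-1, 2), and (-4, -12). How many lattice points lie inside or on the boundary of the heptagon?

Using the shoelace formula, 2A = |((-26)·(-42) − (-4)·(-26)) + ((-4)·(-32) − 38·(-42)) + (38·24 − 51·(-32)) + (51·46 − 41·24) + (41·2 − (-1)·46) + ((-1)·(-12) − (-4)·2) + ((-4)·(-26) − (-26)·(-12))| = 6558, so the area is 3279.
The number of boundary lattice points is Σ gcd(|Δx|,|Δy|) = gcd(22,16) + gcd(42,10) + gcd(13,56) + gcd(10,22) + gcd(42,44) + gcd(3,14) + gcd(22,14) = 2+2+1+2+2+1+2 = 12.
Pick's theorem gives I = A − B/2 + 1 = 3279 − 12/2 + 1 = 3274, so the closed region contains I + B = 3274 + 12 = 3286 lattice points.

3286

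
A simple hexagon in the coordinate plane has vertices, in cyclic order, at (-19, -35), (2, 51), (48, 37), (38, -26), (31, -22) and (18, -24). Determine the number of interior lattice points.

Using the shoelace formula, 2A = |((-19)·51 − 2·(-35)) + (2·37 − 48·51) + (48·(-26) − 38·37) + (38·(-22) − 31·(-26)) + (31·(-24) − 18·(-22)) + (18·(-35) − (-19)·(-24))| = 7391, so the area is 3695.5.
Along each edge there are gcd(|Δx|,|Δy|)+1 lattice points, so counting each shared vertex once the boundary has gcd(21,86) + gcd(46,14) + gcd(10,63) + gcd(7,4) + gcd(13,2) + gcd(37,11) = 1+2+1+1+1+1 = 7.
By Pick's theorem A = I + B/2 − 1, so I = 3695.5 − 7/2 + 1 = 3693.

3693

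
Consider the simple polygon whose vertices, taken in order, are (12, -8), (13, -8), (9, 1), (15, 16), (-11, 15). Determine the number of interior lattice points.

252

The shoelace formula gives twice the area as |[12·(-8) − 13·(-8)] + [13·1 − 9·(-8)] + [9·16 − 15·1] + [15·15 − (-11)·16] + [(-11)·(-8) − 12·15]| = 531, so the area is 531/2.
The number of boundary lattice points is Σ gcd(|Δx|,|Δy|) = gcd(1,0) + gcd(4,9) + gcd(6,15) + gcd(26,1) + gcd(23,23) = 1+1+3+1+23 = 29.
By Pick's theorem A = I + B/2 − 1, so I = 531/2 − 29/2 + 1 = 252.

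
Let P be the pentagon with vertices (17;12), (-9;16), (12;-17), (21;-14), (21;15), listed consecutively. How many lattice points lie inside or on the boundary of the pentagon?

588

Using the shoelace formula, 2A = |(17·16 − (-9)·12) + ((-9)·(-17) − 12·16) + (12·(-14) − 21·(-17)) + (21·15 − 21·(-14)) + (21·12 − 17·15)| = 1136, so the area is 568.
Along each edge there are gcd(|Δx|,|Δy|)+1 lattice points, so counting each shared vertex once the boundary has gcd(26,4) + gcd(21,33) + gcd(9,3) + gcd(0,29) + gcd(4,3) = 2+3+3+29+1 = 38.
Pick's theorem gives I = A − B/2 + 1 = 568 − 38/2 + 1 = 550, so the closed region contains I + B = 550 + 38 = 588 lattice points.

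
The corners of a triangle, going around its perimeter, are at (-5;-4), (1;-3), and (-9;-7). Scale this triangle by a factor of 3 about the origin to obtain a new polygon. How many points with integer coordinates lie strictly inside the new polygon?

Using the shoelace formula, 2A = |((-5)·(-3) − 1·(-4)) + (1·(-7) − (-9)·(-3)) + ((-9)·(-4) − (-5)·(-7))| = 14, so the area is 7.
Along each edge there are gcd(|Δx|,|Δy|)+1 lattice points, so counting each shared vertex once the boundary has gcd(6,1) + gcd(10,4) + gcd(4,3) = 1+2+1 = 4.
Scaling by 3 multiplies the area by 3² = 9 (so the new area is 63) and multiplies the boundary lattice-point count by 3, giving 12.
By Pick's theorem, the interior count of the dilated polygon is 63 − 12/2 + 1 = 58.

58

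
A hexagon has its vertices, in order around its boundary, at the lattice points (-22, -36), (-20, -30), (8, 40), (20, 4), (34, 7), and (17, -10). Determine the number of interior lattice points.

Using the shoelace formula, 2A = |((-22)·(-30) − (-20)·(-36)) + ((-20)·40 − 8·(-30)) + (8·4 − 20·40) + (20·7 − 34·4) + (34·(-10) − 17·7) + (17·(-36) − (-22)·(-10))| = 2675, so the area is 1337.5.
Along each edge there are gcd(|Δx|,|Δy|)+1 lattice points, so counting each shared vertex once the boundary has gcd(2,6) + gcd(28,70) + gcd(12,36) + gcd(14,3) + gcd(17,17) + gcd(39,26) = 2+14+12+1+17+13 = 59.
By Pick's theorem A = I + B/2 − 1, so I = 1337.5 − 59/2 + 1 = 1309.

1309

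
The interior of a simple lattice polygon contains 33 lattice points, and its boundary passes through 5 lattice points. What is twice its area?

By Pick's theorem, A = I + B/2 − 1 = 33 + 5/2 − 1 = 69/2.
Hence 2A = 69.

69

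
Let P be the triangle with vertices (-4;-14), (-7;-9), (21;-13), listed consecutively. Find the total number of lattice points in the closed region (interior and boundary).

68

By the shoelace formula, twice the signed area is |[(-4)·(-9) − (-7)·(-14)] + [(-7)·(-13) − 21·(-9)] + [21·(-14) − (-4)·(-13)]| = 128, so the area is 64.
Along each edge there are gcd(|Δx|,|Δy|)+1 lattice points, so counting each shared vertex once the boundary has gcd(3,5) + gcd(28,4) + gcd(25,1) = 1+4+1 = 6.
Pick's theorem gives I = A − B/2 + 1 = 64 − 6/2 + 1 = 62, so the closed region contains I + B = 62 + 6 = 68 lattice points.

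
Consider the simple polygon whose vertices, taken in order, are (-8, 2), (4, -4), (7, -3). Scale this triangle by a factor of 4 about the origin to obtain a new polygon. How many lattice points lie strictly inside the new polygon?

By the shoelace formula, twice the signed area is |((-8)·(-4) − 4·2) + (4·(-3) − 7·(-4)) + (7·2 − (-8)·(-3))| = 30, so the area is 15.
Summing gcd(|Δx|,|Δy|) over the edges gives the boundary count: gcd(12,6) + gcd(3,1) + gcd(15,5) = 6+1+5 = 12.
Scaling by 4 multiplies the area by 4² = 16 (so the new area is 240) and multiplies the boundary lattice-point count by 4, giving 48.
By Pick's theorem, the interior count of the dilated polygon is 240 − 48/2 + 1 = 217.

217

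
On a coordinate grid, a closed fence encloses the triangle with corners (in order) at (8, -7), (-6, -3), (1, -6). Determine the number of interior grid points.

6

Using the shoelace formula, 2A = |[8·(-3) − (-6)·(-7)] + [(-6)·(-6) − 1·(-3)] + [1·(-7) − 8·(-6)]| = 14, so the area is 7.
Along each edge there are gcd(|Δx|,|Δy|)+1 lattice points, so counting each shared vertex once the boundary has gcd(14,4) + gcd(7,3) + gcd(7,1) = 2+1+1 = 4.
By Pick's theorem A = I + B/2 − 1, so I = 7 − 4/2 + 1 = 6.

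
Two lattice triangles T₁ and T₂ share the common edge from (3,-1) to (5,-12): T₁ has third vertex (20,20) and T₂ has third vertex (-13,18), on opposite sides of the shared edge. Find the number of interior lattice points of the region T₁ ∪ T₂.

The union is the simple quadrilateral with vertices (3,-1), (20,20), (5,-12), (-13,18) in order.
The shoelace formula gives twice the area as |(3·20 − 20·(-1)) + (20·(-12) − 5·20) + (5·18 − (-13)·(-12)) + ((-13)·(-1) − 3·18)| = 367, so the area is 183.5.
The number of boundary lattice points is Σ gcd(|Δx|,|Δy|) = gcd(17,21) + gcd(15,32) + gcd(18,30) + gcd(16,19) = 1+1+6+1 = 9.
By Pick's theorem I = A − B/2 + 1 = 183.5 − 9/2 + 1 = 180.

180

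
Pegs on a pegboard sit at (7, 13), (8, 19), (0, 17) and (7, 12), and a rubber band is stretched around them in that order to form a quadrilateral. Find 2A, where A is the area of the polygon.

Using the shoelace formula, 2A = |(7·19 − 8·13) + (8·17 − 0·19) + (0·12 − 7·17) + (7·13 − 7·12)| = 53, so the area is 53/2.

53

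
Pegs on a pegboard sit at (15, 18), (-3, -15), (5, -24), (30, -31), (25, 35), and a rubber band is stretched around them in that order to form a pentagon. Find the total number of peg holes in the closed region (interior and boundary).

1150

Using the shoelace formula, 2A = |[15·(-15) − (-3)·18] + [(-3)·(-24) − 5·(-15)] + [5·(-31) − 30·(-24)] + [30·35 − 25·(-31)] + [25·18 − 15·35]| = 2291, so the area is 1145.5.
Along each edge there are gcd(|Δx|,|Δy|)+1 lattice points, so counting each shared vertex once the boundary has gcd(18,33) + gcd(8,9) + gcd(25,7) + gcd(5,66) + gcd(10,17) = 3+1+1+1+1 = 7.
Pick's theorem gives I = A − B/2 + 1 = 1145.5 − 7/2 + 1 = 1143, so the closed region contains I + B = 1143 + 7 = 1150 lattice points.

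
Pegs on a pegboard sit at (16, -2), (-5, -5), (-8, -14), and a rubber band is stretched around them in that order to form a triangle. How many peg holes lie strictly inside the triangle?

82

By the shoelace formula, twice the signed area is |(16·(-5) − (-5)·(-2)) + ((-5)·(-14) − (-8)·(-5)) + ((-8)·(-2) − 16·(-14))| = 180, so the area is 90.
Summing gcd(|Δx|,|Δy|) over the edges gives the boundary count: gcd(21,3) + gcd(3,9) + gcd(24,12) = 3+3+12 = 18.
By Pick's theorem A = I + B/2 − 1, so I = 90 − 18/2 + 1 = 82.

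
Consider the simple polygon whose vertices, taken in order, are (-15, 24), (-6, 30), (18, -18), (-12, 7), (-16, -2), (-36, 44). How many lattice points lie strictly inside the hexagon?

819

The shoelace formula gives twice the area as |((-15)·30 − (-6)·24) + ((-6)·(-18) − 18·30) + (18·7 − (-12)·(-18)) + ((-12)·(-2) − (-16)·7) + ((-16)·44 − (-36)·(-2)) + ((-36)·24 − (-15)·44)| = 1672, so the area is 836.
The number of boundary lattice points is Σ gcd(|Δx|,|Δy|) = gcd(9,6) + gcd(24,48) + gcd(30,25) + gcd(4,9) + gcd(20,46) + gcd(21,20) = 3+24+5+1+2+1 = 36.
By Pick's theorem A = I + B/2 − 1, so I = 836 − 36/2 + 1 = 819.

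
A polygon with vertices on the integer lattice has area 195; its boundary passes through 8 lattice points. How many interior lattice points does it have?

192

From Pick's theorem, I = A − B/2 + 1 = 195 − 8/2 + 1 = 192.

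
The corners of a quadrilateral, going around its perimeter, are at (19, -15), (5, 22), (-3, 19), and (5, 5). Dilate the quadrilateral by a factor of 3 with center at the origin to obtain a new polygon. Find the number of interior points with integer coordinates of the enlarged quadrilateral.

1675

Using the shoelace formula, 2A = |(19·22 − 5·(-15)) + (5·19 − (-3)·22) + ((-3)·5 − 5·19) + (5·(-15) − 19·5)| = 374, so the area is 187.
Summing gcd(|Δx|,|Δy|) over the edges gives the boundary count: gcd(14,37) + gcd(8,3) + gcd(8,14) + gcd(14,20) = 1+1+2+2 = 6.
Scaling by 3 multiplies the area by 3² = 9 (so the new area is 1683) and multiplies the boundary lattice-point count by 3, giving 18.
By Pick's theorem, the interior count of the dilated polygon is 1683 − 18/2 + 1 = 1675.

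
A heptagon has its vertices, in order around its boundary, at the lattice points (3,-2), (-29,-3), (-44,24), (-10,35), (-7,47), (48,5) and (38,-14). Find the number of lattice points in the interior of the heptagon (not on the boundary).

Using the shoelace formula, 2A = |[3·(-3) − (-29)·(-2)] + [(-29)·24 − (-44)·(-3)] + [(-44)·35 − (-10)·24] + [(-10)·47 − (-7)·35] + [(-7)·5 − 48·47] + [48·(-14) − 38·5] + [38·(-2) − 3·(-14)]| = 5607, so the area is 2803.5.
The number of boundary lattice points is Σ gcd(|Δx|,|Δy|) = gcd(32,1) + gcd(15,27) + gcd(34,11) + gcd(3,12) + gcd(55,42) + gcd(10,19) + gcd(35,12) = 1+3+1+3+1+1+1 = 11.
Pick's theorem gives I = A − B/2 + 1 = 2803.5 − 11/2 + 1 = 2799.

2799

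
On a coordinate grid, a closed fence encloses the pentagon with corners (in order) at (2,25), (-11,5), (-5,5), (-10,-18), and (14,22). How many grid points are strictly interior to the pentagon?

Using the shoelace formula, 2A = |[2·5 − (-11)·25] + [(-11)·5 − (-5)·5] + [(-5)·(-18) − (-10)·5] + [(-10)·22 − 14·(-18)] + [14·25 − 2·22]| = 733, so the area is 366.5.
Along each edge there are gcd(|Δx|,|Δy|)+1 lattice points, so counting each shared vertex once the boundary has gcd(13,20) + gcd(6,0) + gcd(5,23) + gcd(24,40) + gcd(12,3) = 1+6+1+8+3 = 19.
By Pick's theorem A = I + B/2 − 1, so I = 366.5 − 19/2 + 1 = 358.

358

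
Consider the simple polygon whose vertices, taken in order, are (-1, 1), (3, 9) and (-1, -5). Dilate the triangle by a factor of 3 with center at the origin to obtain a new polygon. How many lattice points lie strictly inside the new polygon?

91

Using the shoelace formula, 2A = |[(-1)·9 − 3·1] + [3·(-5) − (-1)·9] + [(-1)·1 − (-1)·(-5)]| = 24, so the area is 12.
The number of boundary lattice points is Σ gcd(|Δx|,|Δy|) = gcd(4,8) + gcd(4,14) + gcd(0,6) = 4+2+6 = 12.
Scaling by 3 multiplies the area by 3² = 9 (so the new area is 108) and multiplies the boundary lattice-point count by 3, giving 36.
By Pick's theorem, the interior count of the dilated polygon is 108 − 36/2 + 1 = 91.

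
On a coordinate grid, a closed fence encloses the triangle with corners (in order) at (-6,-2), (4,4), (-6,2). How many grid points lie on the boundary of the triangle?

8

Along each edge there are gcd(|Δx|,|Δy|)+1 lattice points, so counting each shared vertex once the boundary has gcd(10,6) + gcd(10,2) + gcd(0,4) = 2+2+4 = 8.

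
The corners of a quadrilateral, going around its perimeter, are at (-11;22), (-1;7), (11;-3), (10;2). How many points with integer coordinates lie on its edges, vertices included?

The number of boundary lattice points is Σ gcd(|Δx|,|Δy|) = gcd(10,15) + gcd(12,10) + gcd(1,5) + gcd(21,20) = 5+2+1+1 = 9.

9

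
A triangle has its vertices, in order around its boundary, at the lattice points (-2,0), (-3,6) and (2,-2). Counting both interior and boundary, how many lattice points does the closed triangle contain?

By the shoelace formula, twice the signed area is |((-2)·6 − (-3)·0) + ((-3)·(-2) − 2·6) + (2·0 − (-2)·(-2))| = 22, so the area is 11.
The number of boundary lattice points is Σ gcd(|Δx|,|Δy|) = gcd(1,6) + gcd(5,8) + gcd(4,2) = 1+1+2 = 4.
Pick's theorem gives I = A − B/2 + 1 = 11 − 4/2 + 1 = 10, so the closed region contains I + B = 10 + 4 = 14 lattice points.

14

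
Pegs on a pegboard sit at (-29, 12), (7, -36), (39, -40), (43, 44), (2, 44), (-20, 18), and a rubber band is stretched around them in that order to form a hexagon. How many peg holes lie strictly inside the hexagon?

4229

Using the shoelace formula, 2A = |[(-29)·(-36) − 7·12] + [7·(-40) − 39·(-36)] + [39·44 − 43·(-40)] + [43·44 − 2·44] + [2·18 − (-20)·44] + [(-20)·12 − (-29)·18]| = 8522, so the area is 4261.
Along each edge there are gcd(|Δx|,|Δy|)+1 lattice points, so counting each shared vertex once the boundary has gcd(36,48) + gcd(32,4) + gcd(4,84) + gcd(41,0) + gcd(22,26) + gcd(9,6) = 12+4+4+41+2+3 = 66.
Pick's theorem gives I = A − B/2 + 1 = 4261 − 66/2 + 1 = 4229.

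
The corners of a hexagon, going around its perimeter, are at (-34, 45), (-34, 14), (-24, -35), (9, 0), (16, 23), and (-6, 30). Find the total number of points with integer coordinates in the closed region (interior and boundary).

2254

Using the shoelace formula, 2A = |((-34)·14 − (-34)·45) + ((-34)·(-35) − (-24)·14) + ((-24)·0 − 9·(-35)) + (9·23 − 16·0) + (16·30 − (-6)·23) + ((-6)·45 − (-34)·30)| = 4470, so the area is 2235.
Summing gcd(|Δx|,|Δy|) over the edges gives the boundary count: gcd(0,31) + gcd(10,49) + gcd(33,35) + gcd(7,23) + gcd(22,7) + gcd(28,15) = 31+1+1+1+1+1 = 36.
Pick's theorem gives I = A − B/2 + 1 = 2235 − 36/2 + 1 = 2218, so the closed region contains I + B = 2218 + 36 = 2254 lattice points.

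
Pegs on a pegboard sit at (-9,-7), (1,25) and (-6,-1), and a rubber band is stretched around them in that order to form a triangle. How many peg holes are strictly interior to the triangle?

16

By the shoelace formula, twice the signed area is |[(-9)·25 − 1·(-7)] + [1·(-1) − (-6)·25] + [(-6)·(-7) − (-9)·(-1)]| = 36, so the area is 18.
The number of boundary lattice points is Σ gcd(|Δx|,|Δy|) = gcd(10,32) + gcd(7,26) + gcd(3,6) = 2+1+3 = 6.
Pick's theorem gives I = A − B/2 + 1 = 18 − 6/2 + 1 = 16.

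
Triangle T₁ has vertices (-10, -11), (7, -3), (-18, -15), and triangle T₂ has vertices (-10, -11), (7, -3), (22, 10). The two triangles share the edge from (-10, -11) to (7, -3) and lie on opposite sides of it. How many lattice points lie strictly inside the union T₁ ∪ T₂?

50

The union is the simple quadrilateral with vertices (-10, -11), (-18, -15), (7, -3), (22, 10) in order.
The shoelace formula gives twice the area as |[(-10)·(-15) − (-18)·(-11)] + [(-18)·(-3) − 7·(-15)] + [7·10 − 22·(-3)] + [22·(-11) − (-10)·10]| = 105, so the area is 52.5.
The number of boundary lattice points is Σ gcd(|Δx|,|Δy|) = gcd(8,4) + gcd(25,12) + gcd(15,13) + gcd(32,21) = 4+1+1+1 = 7.
By Pick's theorem I = A − B/2 + 1 = 52.5 − 7/2 + 1 = 50.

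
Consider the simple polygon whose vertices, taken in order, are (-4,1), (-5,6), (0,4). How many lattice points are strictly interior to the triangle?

11

The shoelace formula gives twice the area as |[(-4)·6 − (-5)·1] + [(-5)·4 − 0·6] + [0·1 − (-4)·4]| = 23, so the area is 11.5.
Summing gcd(|Δx|,|Δy|) over the edges gives the boundary count: gcd(1,5) + gcd(5,2) + gcd(4,3) = 1+1+1 = 3.
Pick's theorem gives I = A − B/2 + 1 = 11.5 − 3/2 + 1 = 11.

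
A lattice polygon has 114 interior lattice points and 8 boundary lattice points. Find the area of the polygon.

117

Pick's theorem states A = I + B/2 − 1, so A = 114 + 8/2 − 1 = 117.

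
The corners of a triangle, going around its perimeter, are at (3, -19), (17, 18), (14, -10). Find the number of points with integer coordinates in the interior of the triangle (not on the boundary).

140

By the shoelace formula, twice the signed area is |[3·18 − 17·(-19)] + [17·(-10) − 14·18] + [14·(-19) − 3·(-10)]| = 281, so the area is 140.5.
Along each edge there are gcd(|Δx|,|Δy|)+1 lattice points, so counting each shared vertex once the boundary has gcd(14,37) + gcd(3,28) + gcd(11,9) = 1+1+1 = 3.
Pick's theorem gives I = A − B/2 + 1 = 140.5 − 3/2 + 1 = 140.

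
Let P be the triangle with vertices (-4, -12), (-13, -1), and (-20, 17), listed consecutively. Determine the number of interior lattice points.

42

By the shoelace formula, twice the signed area is |[(-4)·(-1) − (-13)·(-12)] + [(-13)·17 − (-20)·(-1)] + [(-20)·(-12) − (-4)·17]| = 85, so the area is 85/2.
Along each edge there are gcd(|Δx|,|Δy|)+1 lattice points, so counting each shared vertex once the boundary has gcd(9,11) + gcd(7,18) + gcd(16,29) = 1+1+1 = 3.
Pick's theorem gives I = A − B/2 + 1 = 85/2 − 3/2 + 1 = 42.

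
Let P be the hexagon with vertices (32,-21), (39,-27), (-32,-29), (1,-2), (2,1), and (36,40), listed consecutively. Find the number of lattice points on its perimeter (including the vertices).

8

Summing gcd(|Δx|,|Δy|) over the edges gives the boundary count: gcd(7,6) + gcd(71,2) + gcd(33,27) + gcd(1,3) + gcd(34,39) + gcd(4,61) = 1+1+3+1+1+1 = 8.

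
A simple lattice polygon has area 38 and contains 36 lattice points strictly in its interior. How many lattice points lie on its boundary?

Pick's theorem gives A = I + B/2 − 1, so B = 2(A − I + 1) = 2(38 − 36 + 1) = 6.

6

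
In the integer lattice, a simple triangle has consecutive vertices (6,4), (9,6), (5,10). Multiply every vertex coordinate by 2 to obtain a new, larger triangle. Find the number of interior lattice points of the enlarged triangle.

By the shoelace formula, twice the signed area is |[6·6 − 9·4] + [9·10 − 5·6] + [5·4 − 6·10]| = 20, so the area is 10.
Along each edge there are gcd(|Δx|,|Δy|)+1 lattice points, so counting each shared vertex once the boundary has gcd(3,2) + gcd(4,4) + gcd(1,6) = 1+4+1 = 6.
Scaling by 2 multiplies the area by 2² = 4 (so the new area is 40) and multiplies the boundary lattice-point count by 2, giving 12.
By Pick's theorem, the interior count of the dilated polygon is 40 − 12/2 + 1 = 35.

35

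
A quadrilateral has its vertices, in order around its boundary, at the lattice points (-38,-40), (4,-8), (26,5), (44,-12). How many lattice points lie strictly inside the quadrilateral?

1026

The shoelace formula gives twice the area as |((-38)·(-8) − 4·(-40)) + (4·5 − 26·(-8)) + (26·(-12) − 44·5) + (44·(-40) − (-38)·(-12))| = 2056, so the area is 1028.
Summing gcd(|Δx|,|Δy|) over the edges gives the boundary count: gcd(42,32) + gcd(22,13) + gcd(18,17) + gcd(82,28) = 2+1+1+2 = 6.
By Pick's theorem A = I + B/2 − 1, so I = 1028 − 6/2 + 1 = 1026.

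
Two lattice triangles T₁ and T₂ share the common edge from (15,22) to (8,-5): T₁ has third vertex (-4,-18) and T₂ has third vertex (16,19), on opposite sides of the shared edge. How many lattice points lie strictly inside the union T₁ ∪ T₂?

The union is the simple quadrilateral with vertices (15,22), (-4,-18), (8,-5), (16,19) in order.
Using the shoelace formula, 2A = |[15·(-18) − (-4)·22] + [(-4)·(-5) − 8·(-18)] + [8·19 − 16·(-5)] + [16·22 − 15·19]| = 281, so the area is 281/2.
The number of boundary lattice points is Σ gcd(|Δx|,|Δy|) = gcd(19,40) + gcd(12,13) + gcd(8,24) + gcd(1,3) = 1+1+8+1 = 11.
By Pick's theorem I = A − B/2 + 1 = 281/2 − 11/2 + 1 = 136.

136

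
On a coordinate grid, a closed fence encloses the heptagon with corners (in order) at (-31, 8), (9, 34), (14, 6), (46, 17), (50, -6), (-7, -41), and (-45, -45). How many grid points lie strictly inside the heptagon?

By the shoelace formula, twice the signed area is |[(-31)·34 − 9·8] + [9·6 − 14·34] + [14·17 − 46·6] + [46·(-6) − 50·17] + [50·(-41) − (-7)·(-6)] + [(-7)·(-45) − (-45)·(-41)] + [(-45)·8 − (-31)·(-45)]| = 8089, so the area is 4044.5.
Along each edge there are gcd(|Δx|,|Δy|)+1 lattice points, so counting each shared vertex once the boundary has gcd(40,26) + gcd(5,28) + gcd(32,11) + gcd(4,23) + gcd(57,35) + gcd(38,4) + gcd(14,53) = 2+1+1+1+1+2+1 = 9.
Pick's theorem gives I = A − B/2 + 1 = 4044.5 − 9/2 + 1 = 4041.

4041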